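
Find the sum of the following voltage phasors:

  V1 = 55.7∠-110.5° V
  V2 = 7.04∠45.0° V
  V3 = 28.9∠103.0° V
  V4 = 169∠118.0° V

Step 1 — Convert each phasor to rectangular form:
  V1 = 55.7·(cos(-110.5°) + j·sin(-110.5°)) = -19.51 - j52.17 V
  V2 = 7.04·(cos(45.0°) + j·sin(45.0°)) = 4.978 + j4.978 V
  V3 = 28.9·(cos(103.0°) + j·sin(103.0°)) = -6.501 + j28.16 V
  V4 = 169·(cos(118.0°) + j·sin(118.0°)) = -79.34 + j149.2 V
Step 2 — Sum components: V_total = -100.4 + j130.2 V.
Step 3 — Convert to polar: |V_total| = 164.4 V, ∠V_total = 127.6°.

V_total = 164.4∠127.6° V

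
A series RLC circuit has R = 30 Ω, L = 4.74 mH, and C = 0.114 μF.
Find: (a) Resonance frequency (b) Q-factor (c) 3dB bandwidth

Step 1 — Resonance: ω₀ = 1/√(LC) = 1/√(0.00474·1.14e-07) = 4.302e+04 rad/s.
Step 2 — f₀ = ω₀/(2π) = 6847 Hz.
Step 3 — Series Q: Q = ω₀L/R = 4.302e+04·0.00474/30 = 6.797.
Step 4 — Bandwidth: Δω = ω₀/Q = 6329 rad/s; BW = Δω/(2π) = 1007 Hz.

(a) f₀ = 6847 Hz  (b) Q = 6.797  (c) BW = 1007 Hz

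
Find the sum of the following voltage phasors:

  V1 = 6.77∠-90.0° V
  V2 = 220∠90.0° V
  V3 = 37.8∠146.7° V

Step 1 — Convert each phasor to rectangular form:
  V1 = 6.77·(cos(-90.0°) + j·sin(-90.0°)) = 0 - j6.77 V
  V2 = 220·(cos(90.0°) + j·sin(90.0°)) = 0 + j220 V
  V3 = 37.8·(cos(146.7°) + j·sin(146.7°)) = -31.59 + j20.75 V
Step 2 — Sum components: V_total = -31.59 + j234 V.
Step 3 — Convert to polar: |V_total| = 236.1 V, ∠V_total = 97.7°.

V_total = 236.1∠97.7° V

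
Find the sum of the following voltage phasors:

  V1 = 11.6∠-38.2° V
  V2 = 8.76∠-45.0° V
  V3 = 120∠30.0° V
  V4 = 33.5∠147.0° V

Step 1 — Convert each phasor to rectangular form:
  V1 = 11.6·(cos(-38.2°) + j·sin(-38.2°)) = 9.116 - j7.174 V
  V2 = 8.76·(cos(-45.0°) + j·sin(-45.0°)) = 6.194 - j6.194 V
  V3 = 120·(cos(30.0°) + j·sin(30.0°)) = 103.9 + j60 V
  V4 = 33.5·(cos(147.0°) + j·sin(147.0°)) = -28.1 + j18.25 V
Step 2 — Sum components: V_total = 91.14 + j64.88 V.
Step 3 — Convert to polar: |V_total| = 111.9 V, ∠V_total = 35.4°.

V_total = 111.9∠35.4° V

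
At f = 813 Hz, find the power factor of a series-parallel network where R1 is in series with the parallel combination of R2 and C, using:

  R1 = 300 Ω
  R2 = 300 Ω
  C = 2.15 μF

Step 1 — Angular frequency: ω = 2π·f = 2π·813 = 5108 rad/s.
Step 2 — Component impedances:
  R1: Z = R = 300 Ω
  R2: Z = R = 300 Ω
  C: Z = 1/(jωC) = -j/(ω·C) = 0 - j91.05 Ω
Step 3 — Parallel branch: R2 || C = 1/(1/R2 + 1/C) = 25.3 - j83.37 Ω.
Step 4 — Series with R1: Z_total = R1 + (R2 || C) = 325.3 - j83.37 Ω = 335.8∠-14.4° Ω.
Step 5 — Power factor: PF = cos(φ) = Re(Z)/|Z| = 325.3/335.8 = 0.9687.
Step 6 — Type: Im(Z) = -83.37 ⇒ leading (phase φ = -14.4°).

PF = 0.9687 (leading, φ = -14.4°)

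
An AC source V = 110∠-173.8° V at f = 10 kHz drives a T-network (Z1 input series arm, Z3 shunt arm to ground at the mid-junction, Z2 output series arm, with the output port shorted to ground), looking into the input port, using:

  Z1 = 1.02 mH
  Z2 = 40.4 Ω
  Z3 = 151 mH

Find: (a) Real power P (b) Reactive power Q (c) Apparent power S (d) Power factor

Step 1 — Angular frequency: ω = 2π·f = 2π·1e+04 = 6.283e+04 rad/s.
Step 2 — Component impedances:
  Z1: Z = jωL = j·6.283e+04·0.00102 = 0 + j64.09 Ω
  Z2: Z = R = 40.4 Ω
  Z3: Z = jωL = j·6.283e+04·0.151 = 0 + j9488 Ω
Step 3 — With the output port shorted to ground, the output series arm Z2 runs from the junction to ground; the shunt arm Z3 also runs from the junction to ground. They appear in parallel: Z3 || Z2 = 40.4 + j0.172 Ω.
Step 4 — Series with input arm Z1: Z_in = Z1 + (Z3 || Z2) = 40.4 + j64.26 Ω = 75.9∠57.8° Ω.
Step 5 — Source phasor: V = 110∠-173.8° V = -109.4 - j11.88 V.
Step 6 — Current: I = V / Z = -0.8993 + j1.136 A = 1.449∠128.4° A.
Step 7 — Complex power: S = V·I* = 84.84 + j135 VA.
Step 8 — Real power: P = Re(S) = 84.84 W.
Step 9 — Reactive power: Q = Im(S) = 135 VAR.
Step 10 — Apparent power: |S| = 159.4 VA.
Step 11 — Power factor: PF = P/|S| = 0.5322 (lagging).

(a) P = 84.84 W  (b) Q = 135 VAR  (c) S = 159.4 VA  (d) PF = 0.5322 (lagging)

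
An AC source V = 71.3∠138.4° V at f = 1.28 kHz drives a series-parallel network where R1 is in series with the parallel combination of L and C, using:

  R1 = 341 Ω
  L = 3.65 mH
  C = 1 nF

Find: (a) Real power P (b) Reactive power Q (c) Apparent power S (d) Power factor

Step 1 — Angular frequency: ω = 2π·f = 2π·1280 = 8042 rad/s.
Step 2 — Component impedances:
  R1: Z = R = 341 Ω
  L: Z = jωL = j·8042·0.00365 = 0 + j29.36 Ω
  C: Z = 1/(jωC) = -j/(ω·C) = 0 - j1.243e+05 Ω
Step 3 — Parallel branch: L || C = 1/(1/L + 1/C) = 0 + j29.36 Ω.
Step 4 — Series with R1: Z_total = R1 + (L || C) = 341 + j29.36 Ω = 342.3∠4.9° Ω.
Step 5 — Source phasor: V = 71.3∠138.4° V = -53.32 + j47.34 V.
Step 6 — Current: I = V / Z = -0.1433 + j0.1512 A = 0.2083∠133.5° A.
Step 7 — Complex power: S = V·I* = 14.8 + j1.274 VA.
Step 8 — Real power: P = Re(S) = 14.8 W.
Step 9 — Reactive power: Q = Im(S) = 1.274 VAR.
Step 10 — Apparent power: |S| = 14.85 VA.
Step 11 — Power factor: PF = P/|S| = 0.9963 (lagging).

(a) P = 14.8 W  (b) Q = 1.274 VAR  (c) S = 14.85 VA  (d) PF = 0.9963 (lagging)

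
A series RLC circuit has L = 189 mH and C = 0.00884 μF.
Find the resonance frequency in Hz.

Step 1 — Resonance condition Im(Z)=0 gives ω₀ = 1/√(LC).
Step 2 — ω₀ = 1/√(0.189·8.84e-09) = 2.446e+04 rad/s.
Step 3 — f₀ = ω₀/(2π) = 3894 Hz.

f₀ = 3894 Hz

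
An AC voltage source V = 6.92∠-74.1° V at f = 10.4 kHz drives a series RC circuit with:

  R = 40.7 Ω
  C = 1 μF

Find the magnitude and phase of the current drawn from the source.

Step 1 — Angular frequency: ω = 2π·f = 2π·1.04e+04 = 6.535e+04 rad/s.
Step 2 — Component impedances:
  R: Z = R = 40.7 Ω
  C: Z = 1/(jωC) = -j/(ω·C) = 0 - j15.3 Ω
Step 3 — Series combination: Z_total = R + C = 40.7 - j15.3 Ω = 43.48∠-20.6° Ω.
Step 4 — Source phasor: V = 6.92∠-74.1° V = 1.896 - j6.655 V.
Step 5 — Ohm's law: I = V / Z_total = (1.896 - j6.655) / (40.7 - j15.3) = 0.09468 - j0.1279 A.
Step 6 — Convert to polar: |I| = 0.1591 A, ∠I = -53.5°.

I = 0.1591∠-53.5° A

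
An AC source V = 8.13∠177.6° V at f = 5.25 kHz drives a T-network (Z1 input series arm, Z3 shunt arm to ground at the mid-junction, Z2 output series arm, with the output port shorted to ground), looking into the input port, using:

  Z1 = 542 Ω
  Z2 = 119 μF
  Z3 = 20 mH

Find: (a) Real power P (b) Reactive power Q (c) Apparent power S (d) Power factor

Step 1 — Angular frequency: ω = 2π·f = 2π·5250 = 3.299e+04 rad/s.
Step 2 — Component impedances:
  Z1: Z = R = 542 Ω
  Z2: Z = 1/(jωC) = -j/(ω·C) = 0 - j0.2547 Ω
  Z3: Z = jωL = j·3.299e+04·0.02 = 0 + j659.7 Ω
Step 3 — With the output port shorted to ground, the output series arm Z2 runs from the junction to ground; the shunt arm Z3 also runs from the junction to ground. They appear in parallel: Z3 || Z2 = 0 - j0.2548 Ω.
Step 4 — Series with input arm Z1: Z_in = Z1 + (Z3 || Z2) = 542 - j0.2548 Ω = 542∠-0.0° Ω.
Step 5 — Source phasor: V = 8.13∠177.6° V = -8.123 + j0.3404 V.
Step 6 — Current: I = V / Z = -0.01499 + j0.0006211 A = 0.015∠177.6° A.
Step 7 — Complex power: S = V·I* = 0.1219 - j5.734e-05 VA.
Step 8 — Real power: P = Re(S) = 0.1219 W.
Step 9 — Reactive power: Q = Im(S) = -5.734e-05 VAR.
Step 10 — Apparent power: |S| = 0.1219 VA.
Step 11 — Power factor: PF = P/|S| = 1 (leading).

(a) P = 0.1219 W  (b) Q = -5.734e-05 VAR  (c) S = 0.1219 VA  (d) PF = 1 (leading)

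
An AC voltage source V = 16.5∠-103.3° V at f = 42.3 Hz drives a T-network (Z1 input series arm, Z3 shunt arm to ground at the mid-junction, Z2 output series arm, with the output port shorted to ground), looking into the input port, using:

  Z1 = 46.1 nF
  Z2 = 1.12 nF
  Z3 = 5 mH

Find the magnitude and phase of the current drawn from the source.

Step 1 — Angular frequency: ω = 2π·f = 2π·42.3 = 265.8 rad/s.
Step 2 — Component impedances:
  Z1: Z = 1/(jωC) = -j/(ω·C) = 0 - j8.162e+04 Ω
  Z2: Z = 1/(jωC) = -j/(ω·C) = 0 - j3.359e+06 Ω
  Z3: Z = jωL = j·265.8·0.005 = 0 + j1.329 Ω
Step 3 — With the output port shorted to ground, the output series arm Z2 runs from the junction to ground; the shunt arm Z3 also runs from the junction to ground. They appear in parallel: Z3 || Z2 = 0 + j1.329 Ω.
Step 4 — Series with input arm Z1: Z_in = Z1 + (Z3 || Z2) = 0 - j8.162e+04 Ω = 8.162e+04∠-90.0° Ω.
Step 5 — Source phasor: V = 16.5∠-103.3° V = -3.796 - j16.06 V.
Step 6 — Ohm's law: I = V / Z_total = (-3.796 - j16.06) / (0 - j8.162e+04) = 0.0001967 - j4.651e-05 A.
Step 7 — Convert to polar: |I| = 0.0002022 A, ∠I = -13.3°.

I = 0.0002022∠-13.3° A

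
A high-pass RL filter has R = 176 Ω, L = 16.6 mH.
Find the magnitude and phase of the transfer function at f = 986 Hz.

Step 1 — Angular frequency: ω = 2π·986 = 6195 rad/s.
Step 2 — Transfer function: H(jω) = jωL/(R + jωL).
Step 3 — Numerator jωL = j·102.8; denominator R + jωL = 176 + j102.8.
Step 4 — H = 0.2545 + j0.4356.
Step 5 — Magnitude: |H| = 0.5045 (-5.9 dB); phase: φ = 59.7°.

|H| = 0.5045 (-5.9 dB), φ = 59.7°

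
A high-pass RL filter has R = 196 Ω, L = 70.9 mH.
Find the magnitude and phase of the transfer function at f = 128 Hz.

Step 1 — Angular frequency: ω = 2π·128 = 804.2 rad/s.
Step 2 — Transfer function: H(jω) = jωL/(R + jωL).
Step 3 — Numerator jωL = j·57.02; denominator R + jωL = 196 + j57.02.
Step 4 — H = 0.07803 + j0.2682.
Step 5 — Magnitude: |H| = 0.2793 (-11.1 dB); phase: φ = 73.8°.

|H| = 0.2793 (-11.1 dB), φ = 73.8°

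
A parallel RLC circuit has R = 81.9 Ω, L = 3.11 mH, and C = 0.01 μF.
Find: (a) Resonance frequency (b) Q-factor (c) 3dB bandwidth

Step 1 — Resonance: ω₀ = 1/√(LC) = 1/√(0.00311·1e-08) = 1.793e+05 rad/s.
Step 2 — f₀ = ω₀/(2π) = 2.854e+04 Hz.
Step 3 — Parallel Q: Q = R/(ω₀L) = 81.9/(1.793e+05·0.00311) = 0.1469.
Step 4 — Bandwidth: Δω = ω₀/Q = 1.221e+06 rad/s; BW = Δω/(2π) = 1.943e+05 Hz.

(a) f₀ = 2.854e+04 Hz  (b) Q = 0.1469  (c) BW = 1.943e+05 Hz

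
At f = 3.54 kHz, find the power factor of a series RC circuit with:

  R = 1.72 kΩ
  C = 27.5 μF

Step 1 — Angular frequency: ω = 2π·f = 2π·3540 = 2.224e+04 rad/s.
Step 2 — Component impedances:
  R: Z = R = 1720 Ω
  C: Z = 1/(jωC) = -j/(ω·C) = 0 - j1.635 Ω
Step 3 — Series combination: Z_total = R + C = 1720 - j1.635 Ω = 1720∠-0.1° Ω.
Step 4 — Power factor: PF = cos(φ) = Re(Z)/|Z| = 1720/1720 = 1.
Step 5 — Type: Im(Z) = -1.635 ⇒ leading (phase φ = -0.1°).

PF = 1 (leading, φ = -0.1°)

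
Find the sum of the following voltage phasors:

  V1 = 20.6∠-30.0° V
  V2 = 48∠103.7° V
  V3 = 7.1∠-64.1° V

Step 1 — Convert each phasor to rectangular form:
  V1 = 20.6·(cos(-30.0°) + j·sin(-30.0°)) = 17.84 - j10.3 V
  V2 = 48·(cos(103.7°) + j·sin(103.7°)) = -11.37 + j46.63 V
  V3 = 7.1·(cos(-64.1°) + j·sin(-64.1°)) = 3.101 - j6.387 V
Step 2 — Sum components: V_total = 9.573 + j29.95 V.
Step 3 — Convert to polar: |V_total| = 31.44 V, ∠V_total = 72.3°.

V_total = 31.44∠72.3° V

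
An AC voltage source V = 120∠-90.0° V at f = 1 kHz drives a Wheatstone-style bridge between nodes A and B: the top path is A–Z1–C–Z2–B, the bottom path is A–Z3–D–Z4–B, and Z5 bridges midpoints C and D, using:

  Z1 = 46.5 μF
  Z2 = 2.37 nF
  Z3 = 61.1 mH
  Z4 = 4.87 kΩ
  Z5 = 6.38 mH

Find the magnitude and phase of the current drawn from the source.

Step 1 — Angular frequency: ω = 2π·f = 2π·1000 = 6283 rad/s.
Step 2 — Component impedances:
  Z1: Z = 1/(jωC) = -j/(ω·C) = 0 - j3.423 Ω
  Z2: Z = 1/(jωC) = -j/(ω·C) = 0 - j6.715e+04 Ω
  Z3: Z = jωL = j·6283·0.0611 = 0 + j383.9 Ω
  Z4: Z = R = 4870 Ω
  Z5: Z = jωL = j·6283·0.00638 = 0 + j40.09 Ω
Step 3 — Bridge requires nodal analysis (the Z5 bridge couples midpoints C and D, so the two paths cannot be reduced to a simple series/parallel combination). Setting node B to ground and injecting 1 A at node A, the 3-node admittance system at A, C, D solves to V_A = Z_AB = 4850 - j318.4 Ω = 4860∠-3.8° Ω.
Step 4 — Source phasor: V = 120∠-90.0° V = 0 - j120 V.
Step 5 — Ohm's law: I = V / Z_total = (0 - j120) / (4850 - j318.4) = 0.001618 - j0.02464 A.
Step 6 — Convert to polar: |I| = 0.02469 A, ∠I = -86.2°.

I = 0.02469∠-86.2° A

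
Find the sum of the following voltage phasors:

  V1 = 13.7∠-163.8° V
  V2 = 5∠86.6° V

Step 1 — Convert each phasor to rectangular form:
  V1 = 13.7·(cos(-163.8°) + j·sin(-163.8°)) = -13.16 - j3.822 V
  V2 = 5·(cos(86.6°) + j·sin(86.6°)) = 0.2965 + j4.991 V
Step 2 — Sum components: V_total = -12.86 + j1.169 V.
Step 3 — Convert to polar: |V_total| = 12.91 V, ∠V_total = 174.8°.

V_total = 12.91∠174.8° V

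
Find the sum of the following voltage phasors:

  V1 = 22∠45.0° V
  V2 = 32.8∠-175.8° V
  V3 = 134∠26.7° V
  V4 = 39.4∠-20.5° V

Step 1 — Convert each phasor to rectangular form:
  V1 = 22·(cos(45.0°) + j·sin(45.0°)) = 15.56 + j15.56 V
  V2 = 32.8·(cos(-175.8°) + j·sin(-175.8°)) = -32.71 - j2.402 V
  V3 = 134·(cos(26.7°) + j·sin(26.7°)) = 119.7 + j60.21 V
  V4 = 39.4·(cos(-20.5°) + j·sin(-20.5°)) = 36.9 - j13.8 V
Step 2 — Sum components: V_total = 139.5 + j59.56 V.
Step 3 — Convert to polar: |V_total| = 151.6 V, ∠V_total = 23.1°.

V_total = 151.6∠23.1° V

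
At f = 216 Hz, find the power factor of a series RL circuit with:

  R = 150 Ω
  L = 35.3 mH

Step 1 — Angular frequency: ω = 2π·f = 2π·216 = 1357 rad/s.
Step 2 — Component impedances:
  R: Z = R = 150 Ω
  L: Z = jωL = j·1357·0.0353 = 0 + j47.91 Ω
Step 3 — Series combination: Z_total = R + L = 150 + j47.91 Ω = 157.5∠17.7° Ω.
Step 4 — Power factor: PF = cos(φ) = Re(Z)/|Z| = 150/157.46 = 0.9526.
Step 5 — Type: Im(Z) = 47.91 ⇒ lagging (phase φ = 17.7°).

PF = 0.9526 (lagging, φ = 17.7°)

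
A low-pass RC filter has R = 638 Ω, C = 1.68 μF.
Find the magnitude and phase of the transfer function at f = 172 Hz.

Step 1 — Angular frequency: ω = 2π·172 = 1081 rad/s.
Step 2 — Transfer function: H(jω) = 1/(1 + jωRC).
Step 3 — Denominator: 1 + jωRC = 1 + j·1081·638·1.68e-06 = 1 + j1.158.
Step 4 — H = 0.427 - j0.4946.
Step 5 — Magnitude: |H| = 0.6535 (-3.7 dB); phase: φ = -49.2°.

|H| = 0.6535 (-3.7 dB), φ = -49.2°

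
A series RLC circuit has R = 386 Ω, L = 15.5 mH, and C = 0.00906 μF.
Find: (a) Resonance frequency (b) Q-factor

Step 1 — Resonance condition Im(Z)=0 gives ω₀ = 1/√(LC).
Step 2 — ω₀ = 1/√(0.0155·9.06e-09) = 8.439e+04 rad/s.
Step 3 — f₀ = ω₀/(2π) = 1.343e+04 Hz.
Step 4 — Series Q: Q = ω₀L/R = 8.439e+04·0.0155/386 = 3.389.

(a) f₀ = 1.343e+04 Hz  (b) Q = 3.389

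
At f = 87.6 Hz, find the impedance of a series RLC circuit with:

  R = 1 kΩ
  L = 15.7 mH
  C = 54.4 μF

Step 1 — Angular frequency: ω = 2π·f = 2π·87.6 = 550.4 rad/s.
Step 2 — Component impedances:
  R: Z = R = 1000 Ω
  L: Z = jωL = j·550.4·0.0157 = 0 + j8.641 Ω
  C: Z = 1/(jωC) = -j/(ω·C) = 0 - j33.4 Ω
Step 3 — Series combination: Z_total = R + L + C = 1000 - j24.76 Ω = 1000∠-1.4° Ω.

Z = 1000 - j24.76 Ω = 1000∠-1.4° Ω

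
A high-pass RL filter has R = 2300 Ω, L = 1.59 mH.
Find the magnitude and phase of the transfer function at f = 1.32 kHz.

Step 1 — Angular frequency: ω = 2π·1320 = 8294 rad/s.
Step 2 — Transfer function: H(jω) = jωL/(R + jωL).
Step 3 — Numerator jωL = j·13.19; denominator R + jωL = 2300 + j13.19.
Step 4 — H = 3.287e-05 + j0.005733.
Step 5 — Magnitude: |H| = 0.005733 (-44.8 dB); phase: φ = 89.7°.

|H| = 0.005733 (-44.8 dB), φ = 89.7°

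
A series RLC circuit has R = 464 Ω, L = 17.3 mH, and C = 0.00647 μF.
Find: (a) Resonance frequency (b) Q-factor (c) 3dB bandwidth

Step 1 — Resonance: ω₀ = 1/√(LC) = 1/√(0.0173·6.47e-09) = 9.452e+04 rad/s.
Step 2 — f₀ = ω₀/(2π) = 1.504e+04 Hz.
Step 3 — Series Q: Q = ω₀L/R = 9.452e+04·0.0173/464 = 3.524.
Step 4 — Bandwidth: Δω = ω₀/Q = 2.682e+04 rad/s; BW = Δω/(2π) = 4269 Hz.

(a) f₀ = 1.504e+04 Hz  (b) Q = 3.524  (c) BW = 4269 Hz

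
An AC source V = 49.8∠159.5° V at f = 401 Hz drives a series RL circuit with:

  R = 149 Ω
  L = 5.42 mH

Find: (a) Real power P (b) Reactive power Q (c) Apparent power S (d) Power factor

Step 1 — Angular frequency: ω = 2π·f = 2π·401 = 2520 rad/s.
Step 2 — Component impedances:
  R: Z = R = 149 Ω
  L: Z = jωL = j·2520·0.00542 = 0 + j13.66 Ω
Step 3 — Series combination: Z_total = R + L = 149 + j13.66 Ω = 149.6∠5.2° Ω.
Step 4 — Source phasor: V = 49.8∠159.5° V = -46.65 + j17.44 V.
Step 5 — Current: I = V / Z = -0.2998 + j0.1445 A = 0.3328∠154.3° A.
Step 6 — Complex power: S = V·I* = 16.51 + j1.513 VA.
Step 7 — Real power: P = Re(S) = 16.51 W.
Step 8 — Reactive power: Q = Im(S) = 1.513 VAR.
Step 9 — Apparent power: |S| = 16.58 VA.
Step 10 — Power factor: PF = P/|S| = 0.9958 (lagging).

(a) P = 16.51 W  (b) Q = 1.513 VAR  (c) S = 16.58 VA  (d) PF = 0.9958 (lagging)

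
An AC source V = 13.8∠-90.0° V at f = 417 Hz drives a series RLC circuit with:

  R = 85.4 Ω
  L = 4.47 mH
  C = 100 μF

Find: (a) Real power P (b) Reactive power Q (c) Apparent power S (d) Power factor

Step 1 — Angular frequency: ω = 2π·f = 2π·417 = 2620 rad/s.
Step 2 — Component impedances:
  R: Z = R = 85.4 Ω
  L: Z = jωL = j·2620·0.00447 = 0 + j11.71 Ω
  C: Z = 1/(jωC) = -j/(ω·C) = 0 - j3.817 Ω
Step 3 — Series combination: Z_total = R + L + C = 85.4 + j7.895 Ω = 85.76∠5.3° Ω.
Step 4 — Source phasor: V = 13.8∠-90.0° V = 0 - j13.8 V.
Step 5 — Current: I = V / Z = -0.01481 - j0.1602 A = 0.1609∠-95.3° A.
Step 6 — Complex power: S = V·I* = 2.211 + j0.2044 VA.
Step 7 — Real power: P = Re(S) = 2.211 W.
Step 8 — Reactive power: Q = Im(S) = 0.2044 VAR.
Step 9 — Apparent power: |S| = 2.221 VA.
Step 10 — Power factor: PF = P/|S| = 0.9958 (lagging).

(a) P = 2.211 W  (b) Q = 0.2044 VAR  (c) S = 2.221 VA  (d) PF = 0.9958 (lagging)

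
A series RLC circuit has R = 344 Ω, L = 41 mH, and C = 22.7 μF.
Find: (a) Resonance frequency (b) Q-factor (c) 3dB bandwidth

Step 1 — Resonance condition Im(Z)=0 gives ω₀ = 1/√(LC).
Step 2 — ω₀ = 1/√(0.041·2.27e-05) = 1037 rad/s.
Step 3 — f₀ = ω₀/(2π) = 165 Hz.
Step 4 — Series Q: Q = ω₀L/R = 1037·0.041/344 = 0.1235.
Step 5 — 3dB bandwidth: Δω = ω₀/Q = 8390 rad/s; BW = Δω/(2π) = 1335 Hz.

(a) f₀ = 165 Hz  (b) Q = 0.1235  (c) BW = 1335 Hz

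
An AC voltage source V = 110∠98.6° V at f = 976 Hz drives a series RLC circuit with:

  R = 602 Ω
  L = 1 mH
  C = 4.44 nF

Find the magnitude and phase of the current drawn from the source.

Step 1 — Angular frequency: ω = 2π·f = 2π·976 = 6132 rad/s.
Step 2 — Component impedances:
  R: Z = R = 602 Ω
  L: Z = jωL = j·6132·0.001 = 0 + j6.132 Ω
  C: Z = 1/(jωC) = -j/(ω·C) = 0 - j3.673e+04 Ω
Step 3 — Series combination: Z_total = R + L + C = 602 - j3.672e+04 Ω = 3.673e+04∠-89.1° Ω.
Step 4 — Source phasor: V = 110∠98.6° V = -16.45 + j108.8 V.
Step 5 — Ohm's law: I = V / Z_total = (-16.45 + j108.8) / (602 - j3.672e+04) = -0.002968 - j0.0003993 A.
Step 6 — Convert to polar: |I| = 0.002995 A, ∠I = -172.3°.

I = 0.002995∠-172.3° A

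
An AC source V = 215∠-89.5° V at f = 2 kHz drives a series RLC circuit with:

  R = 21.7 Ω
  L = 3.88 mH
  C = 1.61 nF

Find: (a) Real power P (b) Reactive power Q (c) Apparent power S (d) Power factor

Step 1 — Angular frequency: ω = 2π·f = 2π·2000 = 1.257e+04 rad/s.
Step 2 — Component impedances:
  R: Z = R = 21.7 Ω
  L: Z = jωL = j·1.257e+04·0.00388 = 0 + j48.76 Ω
  C: Z = 1/(jωC) = -j/(ω·C) = 0 - j4.943e+04 Ω
Step 3 — Series combination: Z_total = R + L + C = 21.7 - j4.938e+04 Ω = 4.938e+04∠-90.0° Ω.
Step 4 — Source phasor: V = 215∠-89.5° V = 1.876 - j215 V.
Step 5 — Current: I = V / Z = 0.004354 + j3.608e-05 A = 0.004354∠0.5° A.
Step 6 — Complex power: S = V·I* = 0.0004114 - j0.9361 VA.
Step 7 — Real power: P = Re(S) = 0.0004114 W.
Step 8 — Reactive power: Q = Im(S) = -0.9361 VAR.
Step 9 — Apparent power: |S| = 0.9361 VA.
Step 10 — Power factor: PF = P/|S| = 0.0004395 (leading).

(a) P = 0.0004114 W  (b) Q = -0.9361 VAR  (c) S = 0.9361 VA  (d) PF = 0.0004395 (leading)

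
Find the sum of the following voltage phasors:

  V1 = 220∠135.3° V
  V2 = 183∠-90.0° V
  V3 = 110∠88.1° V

Step 1 — Convert each phasor to rectangular form:
  V1 = 220·(cos(135.3°) + j·sin(135.3°)) = -156.4 + j154.7 V
  V2 = 183·(cos(-90.0°) + j·sin(-90.0°)) = 0 - j183 V
  V3 = 110·(cos(88.1°) + j·sin(88.1°)) = 3.647 + j109.9 V
Step 2 — Sum components: V_total = -152.7 + j81.69 V.
Step 3 — Convert to polar: |V_total| = 173.2 V, ∠V_total = 151.9°.

V_total = 173.2∠151.9° V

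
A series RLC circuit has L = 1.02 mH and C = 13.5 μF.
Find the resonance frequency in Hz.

Step 1 — Resonance condition Im(Z)=0 gives ω₀ = 1/√(LC).
Step 2 — ω₀ = 1/√(0.00102·1.35e-05) = 8522 rad/s.
Step 3 — f₀ = ω₀/(2π) = 1356 Hz.

f₀ = 1356 Hz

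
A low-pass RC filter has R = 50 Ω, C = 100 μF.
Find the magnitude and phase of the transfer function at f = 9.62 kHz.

Step 1 — Angular frequency: ω = 2π·9620 = 6.044e+04 rad/s.
Step 2 — Transfer function: H(jω) = 1/(1 + jωRC).
Step 3 — Denominator: 1 + jωRC = 1 + j·6.044e+04·50·0.0001 = 1 + j302.2.
Step 4 — H = 1.095e-05 - j0.003309.
Step 5 — Magnitude: |H| = 0.003309 (-49.6 dB); phase: φ = -89.8°.

|H| = 0.003309 (-49.6 dB), φ = -89.8°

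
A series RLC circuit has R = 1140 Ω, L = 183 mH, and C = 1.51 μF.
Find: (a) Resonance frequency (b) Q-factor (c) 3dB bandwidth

Step 1 — Resonance: ω₀ = 1/√(LC) = 1/√(0.183·1.51e-06) = 1902 rad/s.
Step 2 — f₀ = ω₀/(2π) = 302.8 Hz.
Step 3 — Series Q: Q = ω₀L/R = 1902·0.183/1140 = 0.3054.
Step 4 — Bandwidth: Δω = ω₀/Q = 6230 rad/s; BW = Δω/(2π) = 991.5 Hz.

(a) f₀ = 302.8 Hz  (b) Q = 0.3054  (c) BW = 991.5 Hz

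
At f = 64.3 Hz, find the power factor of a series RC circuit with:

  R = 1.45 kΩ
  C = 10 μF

Step 1 — Angular frequency: ω = 2π·f = 2π·64.3 = 404 rad/s.
Step 2 — Component impedances:
  R: Z = R = 1450 Ω
  C: Z = 1/(jωC) = -j/(ω·C) = 0 - j247.5 Ω
Step 3 — Series combination: Z_total = R + C = 1450 - j247.5 Ω = 1471∠-9.7° Ω.
Step 4 — Power factor: PF = cos(φ) = Re(Z)/|Z| = 1450/1471 = 0.9857.
Step 5 — Type: Im(Z) = -247.5 ⇒ leading (phase φ = -9.7°).

PF = 0.9857 (leading, φ = -9.7°)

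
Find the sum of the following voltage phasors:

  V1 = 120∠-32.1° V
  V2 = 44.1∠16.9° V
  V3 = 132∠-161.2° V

Step 1 — Convert each phasor to rectangular form:
  V1 = 120·(cos(-32.1°) + j·sin(-32.1°)) = 101.7 - j63.77 V
  V2 = 44.1·(cos(16.9°) + j·sin(16.9°)) = 42.2 + j12.82 V
  V3 = 132·(cos(-161.2°) + j·sin(-161.2°)) = -125 - j42.54 V
Step 2 — Sum components: V_total = 18.89 - j93.49 V.
Step 3 — Convert to polar: |V_total| = 95.38 V, ∠V_total = -78.6°.

V_total = 95.38∠-78.6° V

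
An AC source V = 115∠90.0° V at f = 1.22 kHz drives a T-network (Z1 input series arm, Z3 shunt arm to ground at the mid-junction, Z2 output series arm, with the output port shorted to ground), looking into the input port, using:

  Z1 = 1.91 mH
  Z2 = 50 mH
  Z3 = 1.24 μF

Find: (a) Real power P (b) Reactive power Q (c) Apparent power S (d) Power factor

Step 1 — Angular frequency: ω = 2π·f = 2π·1220 = 7665 rad/s.
Step 2 — Component impedances:
  Z1: Z = jωL = j·7665·0.00191 = 0 + j14.64 Ω
  Z2: Z = jωL = j·7665·0.05 = 0 + j383.3 Ω
  Z3: Z = 1/(jωC) = -j/(ω·C) = 0 - j105.2 Ω
Step 3 — With the output port shorted to ground, the output series arm Z2 runs from the junction to ground; the shunt arm Z3 also runs from the junction to ground. They appear in parallel: Z3 || Z2 = 0 - j145 Ω.
Step 4 — Series with input arm Z1: Z_in = Z1 + (Z3 || Z2) = 0 - j130.4 Ω = 130.4∠-90.0° Ω.
Step 5 — Source phasor: V = 115∠90.0° V = 0 + j115 V.
Step 6 — Current: I = V / Z = -0.8821 A = 0.8821∠180.0° A.
Step 7 — Complex power: S = V·I* = 0 - j101.4 VA.
Step 8 — Real power: P = Re(S) = 0 W.
Step 9 — Reactive power: Q = Im(S) = -101.4 VAR.
Step 10 — Apparent power: |S| = 101.4 VA.
Step 11 — Power factor: PF = P/|S| = 0 (leading).

(a) P = 0 W  (b) Q = -101.4 VAR  (c) S = 101.4 VA  (d) PF = 0 (leading)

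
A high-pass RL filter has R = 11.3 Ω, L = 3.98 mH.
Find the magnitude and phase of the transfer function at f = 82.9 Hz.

Step 1 — Angular frequency: ω = 2π·82.9 = 520.9 rad/s.
Step 2 — Transfer function: H(jω) = jωL/(R + jωL).
Step 3 — Numerator jωL = j·2.073; denominator R + jωL = 11.3 + j2.073.
Step 4 — H = 0.03256 + j0.1775.
Step 5 — Magnitude: |H| = 0.1804 (-14.9 dB); phase: φ = 79.6°.

|H| = 0.1804 (-14.9 dB), φ = 79.6°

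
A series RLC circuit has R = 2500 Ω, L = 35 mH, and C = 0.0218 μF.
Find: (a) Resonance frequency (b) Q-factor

Step 1 — Resonance condition Im(Z)=0 gives ω₀ = 1/√(LC).
Step 2 — ω₀ = 1/√(0.035·2.18e-08) = 3.62e+04 rad/s.
Step 3 — f₀ = ω₀/(2π) = 5762 Hz.
Step 4 — Series Q: Q = ω₀L/R = 3.62e+04·0.035/2500 = 0.5068.

(a) f₀ = 5762 Hz  (b) Q = 0.5068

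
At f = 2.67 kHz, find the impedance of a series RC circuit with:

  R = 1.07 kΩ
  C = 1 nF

Step 1 — Angular frequency: ω = 2π·f = 2π·2670 = 1.678e+04 rad/s.
Step 2 — Component impedances:
  R: Z = R = 1070 Ω
  C: Z = 1/(jωC) = -j/(ω·C) = 0 - j5.961e+04 Ω
Step 3 — Series combination: Z_total = R + C = 1070 - j5.961e+04 Ω = 5.962e+04∠-89.0° Ω.

Z = 1070 - j5.961e+04 Ω = 5.962e+04∠-89.0° Ω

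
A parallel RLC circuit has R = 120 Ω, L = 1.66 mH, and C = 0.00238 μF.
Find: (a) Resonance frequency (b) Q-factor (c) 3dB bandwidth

Step 1 — Resonance: ω₀ = 1/√(LC) = 1/√(0.00166·2.38e-09) = 5.031e+05 rad/s.
Step 2 — f₀ = ω₀/(2π) = 8.007e+04 Hz.
Step 3 — Parallel Q: Q = R/(ω₀L) = 120/(5.031e+05·0.00166) = 0.1437.
Step 4 — Bandwidth: Δω = ω₀/Q = 3.501e+06 rad/s; BW = Δω/(2π) = 5.573e+05 Hz.

(a) f₀ = 8.007e+04 Hz  (b) Q = 0.1437  (c) BW = 5.573e+05 Hz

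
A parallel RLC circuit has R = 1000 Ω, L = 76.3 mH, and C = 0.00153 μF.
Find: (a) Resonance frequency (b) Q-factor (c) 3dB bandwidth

Step 1 — Resonance: ω₀ = 1/√(LC) = 1/√(0.0763·1.53e-09) = 9.255e+04 rad/s.
Step 2 — f₀ = ω₀/(2π) = 1.473e+04 Hz.
Step 3 — Parallel Q: Q = R/(ω₀L) = 1000/(9.255e+04·0.0763) = 0.1416.
Step 4 — Bandwidth: Δω = ω₀/Q = 6.536e+05 rad/s; BW = Δω/(2π) = 1.04e+05 Hz.

(a) f₀ = 1.473e+04 Hz  (b) Q = 0.1416  (c) BW = 1.04e+05 Hz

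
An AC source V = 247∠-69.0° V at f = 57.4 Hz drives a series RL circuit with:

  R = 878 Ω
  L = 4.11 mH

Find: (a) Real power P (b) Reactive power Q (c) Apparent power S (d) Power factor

Step 1 — Angular frequency: ω = 2π·f = 2π·57.4 = 360.7 rad/s.
Step 2 — Component impedances:
  R: Z = R = 878 Ω
  L: Z = jωL = j·360.7·0.00411 = 0 + j1.482 Ω
Step 3 — Series combination: Z_total = R + L = 878 + j1.482 Ω = 878∠0.1° Ω.
Step 4 — Source phasor: V = 247∠-69.0° V = 88.52 - j230.6 V.
Step 5 — Current: I = V / Z = 0.1004 - j0.2628 A = 0.2813∠-69.1° A.
Step 6 — Complex power: S = V·I* = 69.49 + j0.1173 VA.
Step 7 — Real power: P = Re(S) = 69.49 W.
Step 8 — Reactive power: Q = Im(S) = 0.1173 VAR.
Step 9 — Apparent power: |S| = 69.49 VA.
Step 10 — Power factor: PF = P/|S| = 1 (lagging).

(a) P = 69.49 W  (b) Q = 0.1173 VAR  (c) S = 69.49 VA  (d) PF = 1 (lagging)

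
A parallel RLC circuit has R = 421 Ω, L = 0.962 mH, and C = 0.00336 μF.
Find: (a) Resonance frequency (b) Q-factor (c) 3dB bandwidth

Step 1 — Resonance: ω₀ = 1/√(LC) = 1/√(0.000962·3.36e-09) = 5.562e+05 rad/s.
Step 2 — f₀ = ω₀/(2π) = 8.852e+04 Hz.
Step 3 — Parallel Q: Q = R/(ω₀L) = 421/(5.562e+05·0.000962) = 0.7868.
Step 4 — Bandwidth: Δω = ω₀/Q = 7.069e+05 rad/s; BW = Δω/(2π) = 1.125e+05 Hz.

(a) f₀ = 8.852e+04 Hz  (b) Q = 0.7868  (c) BW = 1.125e+05 Hz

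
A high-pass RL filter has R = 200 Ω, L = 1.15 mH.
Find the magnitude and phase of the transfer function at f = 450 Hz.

Step 1 — Angular frequency: ω = 2π·450 = 2827 rad/s.
Step 2 — Transfer function: H(jω) = jωL/(R + jωL).
Step 3 — Numerator jωL = j·3.252; denominator R + jωL = 200 + j3.252.
Step 4 — H = 0.0002642 + j0.01625.
Step 5 — Magnitude: |H| = 0.01626 (-35.8 dB); phase: φ = 89.1°.

|H| = 0.01626 (-35.8 dB), φ = 89.1°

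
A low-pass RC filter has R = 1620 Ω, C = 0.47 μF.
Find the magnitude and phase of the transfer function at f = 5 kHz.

Step 1 — Angular frequency: ω = 2π·5000 = 3.142e+04 rad/s.
Step 2 — Transfer function: H(jω) = 1/(1 + jωRC).
Step 3 — Denominator: 1 + jωRC = 1 + j·3.142e+04·1620·4.7e-07 = 1 + j23.92.
Step 4 — H = 0.001745 - j0.04173.
Step 5 — Magnitude: |H| = 0.04177 (-27.6 dB); phase: φ = -87.6°.

|H| = 0.04177 (-27.6 dB), φ = -87.6°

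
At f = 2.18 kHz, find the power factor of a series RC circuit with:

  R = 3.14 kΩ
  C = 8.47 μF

Step 1 — Angular frequency: ω = 2π·f = 2π·2180 = 1.37e+04 rad/s.
Step 2 — Component impedances:
  R: Z = R = 3140 Ω
  C: Z = 1/(jωC) = -j/(ω·C) = 0 - j8.619 Ω
Step 3 — Series combination: Z_total = R + C = 3140 - j8.619 Ω = 3140∠-0.2° Ω.
Step 4 — Power factor: PF = cos(φ) = Re(Z)/|Z| = 3140/3140 = 1.
Step 5 — Type: Im(Z) = -8.619 ⇒ leading (phase φ = -0.2°).

PF = 1 (leading, φ = -0.2°)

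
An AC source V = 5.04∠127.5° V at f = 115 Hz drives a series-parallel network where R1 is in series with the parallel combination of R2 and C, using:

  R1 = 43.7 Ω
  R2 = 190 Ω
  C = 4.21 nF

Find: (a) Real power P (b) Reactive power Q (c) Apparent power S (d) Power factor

Step 1 — Angular frequency: ω = 2π·f = 2π·115 = 722.6 rad/s.
Step 2 — Component impedances:
  R1: Z = R = 43.7 Ω
  R2: Z = R = 190 Ω
  C: Z = 1/(jωC) = -j/(ω·C) = 0 - j3.287e+05 Ω
Step 3 — Parallel branch: R2 || C = 1/(1/R2 + 1/C) = 190 - j0.1098 Ω.
Step 4 — Series with R1: Z_total = R1 + (R2 || C) = 233.7 - j0.1098 Ω = 233.7∠-0.0° Ω.
Step 5 — Source phasor: V = 5.04∠127.5° V = -3.068 + j3.999 V.
Step 6 — Current: I = V / Z = -0.01314 + j0.0171 A = 0.02157∠127.5° A.
Step 7 — Complex power: S = V·I* = 0.1087 - j5.108e-05 VA.
Step 8 — Real power: P = Re(S) = 0.1087 W.
Step 9 — Reactive power: Q = Im(S) = -5.108e-05 VAR.
Step 10 — Apparent power: |S| = 0.1087 VA.
Step 11 — Power factor: PF = P/|S| = 1 (leading).

(a) P = 0.1087 W  (b) Q = -5.108e-05 VAR  (c) S = 0.1087 VA  (d) PF = 1 (leading)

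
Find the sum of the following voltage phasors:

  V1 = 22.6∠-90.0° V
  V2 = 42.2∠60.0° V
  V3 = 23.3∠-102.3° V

Step 1 — Convert each phasor to rectangular form:
  V1 = 22.6·(cos(-90.0°) + j·sin(-90.0°)) = 0 - j22.6 V
  V2 = 42.2·(cos(60.0°) + j·sin(60.0°)) = 21.1 + j36.55 V
  V3 = 23.3·(cos(-102.3°) + j·sin(-102.3°)) = -4.964 - j22.77 V
Step 2 — Sum components: V_total = 16.14 - j8.819 V.
Step 3 — Convert to polar: |V_total| = 18.39 V, ∠V_total = -28.7°.

V_total = 18.39∠-28.7° V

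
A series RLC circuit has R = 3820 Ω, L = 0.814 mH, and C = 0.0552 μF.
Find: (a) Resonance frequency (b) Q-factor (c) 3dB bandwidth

Step 1 — Resonance condition Im(Z)=0 gives ω₀ = 1/√(LC).
Step 2 — ω₀ = 1/√(0.000814·5.52e-08) = 1.492e+05 rad/s.
Step 3 — f₀ = ω₀/(2π) = 2.374e+04 Hz.
Step 4 — Series Q: Q = ω₀L/R = 1.492e+05·0.000814/3820 = 0.03179.
Step 5 — 3dB bandwidth: Δω = ω₀/Q = 4.693e+06 rad/s; BW = Δω/(2π) = 7.469e+05 Hz.

(a) f₀ = 2.374e+04 Hz  (b) Q = 0.03179  (c) BW = 7.469e+05 Hz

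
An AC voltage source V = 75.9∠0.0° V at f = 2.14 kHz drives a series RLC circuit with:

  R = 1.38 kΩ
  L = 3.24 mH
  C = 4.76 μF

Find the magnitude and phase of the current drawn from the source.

Step 1 — Angular frequency: ω = 2π·f = 2π·2140 = 1.345e+04 rad/s.
Step 2 — Component impedances:
  R: Z = R = 1380 Ω
  L: Z = jωL = j·1.345e+04·0.00324 = 0 + j43.57 Ω
  C: Z = 1/(jωC) = -j/(ω·C) = 0 - j15.62 Ω
Step 3 — Series combination: Z_total = R + L + C = 1380 + j27.94 Ω = 1380∠1.2° Ω.
Step 4 — Source phasor: V = 75.9∠0.0° V = 75.9 V.
Step 5 — Ohm's law: I = V / Z_total = (75.9) / (1380 + j27.94) = 0.05498 - j0.001113 A.
Step 6 — Convert to polar: |I| = 0.05499 A, ∠I = -1.2°.

I = 0.05499∠-1.2° A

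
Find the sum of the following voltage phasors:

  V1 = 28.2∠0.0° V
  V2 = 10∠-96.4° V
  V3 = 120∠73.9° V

Step 1 — Convert each phasor to rectangular form:
  V1 = 28.2·(cos(0.0°) + j·sin(0.0°)) = 28.2 V
  V2 = 10·(cos(-96.4°) + j·sin(-96.4°)) = -1.115 - j9.938 V
  V3 = 120·(cos(73.9°) + j·sin(73.9°)) = 33.28 + j115.3 V
Step 2 — Sum components: V_total = 60.36 + j105.4 V.
Step 3 — Convert to polar: |V_total| = 121.4 V, ∠V_total = 60.2°.

V_total = 121.4∠60.2° V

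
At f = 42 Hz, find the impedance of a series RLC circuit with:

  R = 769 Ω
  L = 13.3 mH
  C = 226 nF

Step 1 — Angular frequency: ω = 2π·f = 2π·42 = 263.9 rad/s.
Step 2 — Component impedances:
  R: Z = R = 769 Ω
  L: Z = jωL = j·263.9·0.0133 = 0 + j3.51 Ω
  C: Z = 1/(jωC) = -j/(ω·C) = 0 - j1.677e+04 Ω
Step 3 — Series combination: Z_total = R + L + C = 769 - j1.676e+04 Ω = 1.678e+04∠-87.4° Ω.

Z = 769 - j1.676e+04 Ω = 1.678e+04∠-87.4° Ω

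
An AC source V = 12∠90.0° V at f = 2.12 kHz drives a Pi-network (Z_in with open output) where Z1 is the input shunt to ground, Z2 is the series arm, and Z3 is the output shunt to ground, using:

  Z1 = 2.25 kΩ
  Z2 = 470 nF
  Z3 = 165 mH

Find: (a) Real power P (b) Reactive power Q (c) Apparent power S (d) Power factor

Step 1 — Angular frequency: ω = 2π·f = 2π·2120 = 1.332e+04 rad/s.
Step 2 — Component impedances:
  Z1: Z = R = 2250 Ω
  Z2: Z = 1/(jωC) = -j/(ω·C) = 0 - j159.7 Ω
  Z3: Z = jωL = j·1.332e+04·0.165 = 0 + j2198 Ω
Step 3 — With open output, the series arm Z2 and the output shunt Z3 appear in series to ground: Z2 + Z3 = 0 + j2038 Ω.
Step 4 — Parallel with input shunt Z1: Z_in = Z1 || (Z2 + Z3) = 1014 + j1120 Ω = 1511∠47.8° Ω.
Step 5 — Source phasor: V = 12∠90.0° V = 0 + j12 V.
Step 6 — Current: I = V / Z = 0.005888 + j0.005333 A = 0.007944∠42.2° A.
Step 7 — Complex power: S = V·I* = 0.064 + j0.07065 VA.
Step 8 — Real power: P = Re(S) = 0.064 W.
Step 9 — Reactive power: Q = Im(S) = 0.07065 VAR.
Step 10 — Apparent power: |S| = 0.09533 VA.
Step 11 — Power factor: PF = P/|S| = 0.6714 (lagging).

(a) P = 0.064 W  (b) Q = 0.07065 VAR  (c) S = 0.09533 VA  (d) PF = 0.6714 (lagging)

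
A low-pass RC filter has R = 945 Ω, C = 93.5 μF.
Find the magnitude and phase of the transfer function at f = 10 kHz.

Step 1 — Angular frequency: ω = 2π·1e+04 = 6.283e+04 rad/s.
Step 2 — Transfer function: H(jω) = 1/(1 + jωRC).
Step 3 — Denominator: 1 + jωRC = 1 + j·6.283e+04·945·9.35e-05 = 1 + j5552.
Step 4 — H = 3.245e-08 - j0.0001801.
Step 5 — Magnitude: |H| = 0.0001801 (-74.9 dB); phase: φ = -90.0°.

|H| = 0.0001801 (-74.9 dB), φ = -90.0°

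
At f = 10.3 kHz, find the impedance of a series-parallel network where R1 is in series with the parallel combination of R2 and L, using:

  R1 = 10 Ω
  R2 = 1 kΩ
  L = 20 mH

Step 1 — Angular frequency: ω = 2π·f = 2π·1.03e+04 = 6.472e+04 rad/s.
Step 2 — Component impedances:
  R1: Z = R = 10 Ω
  R2: Z = R = 1000 Ω
  L: Z = jωL = j·6.472e+04·0.02 = 0 + j1294 Ω
Step 3 — Parallel branch: R2 || L = 1/(1/R2 + 1/L) = 626.2 + j483.8 Ω.
Step 4 — Series with R1: Z_total = R1 + (R2 || L) = 636.2 + j483.8 Ω = 799.3∠37.3° Ω.

Z = 636.2 + j483.8 Ω = 799.3∠37.3° Ω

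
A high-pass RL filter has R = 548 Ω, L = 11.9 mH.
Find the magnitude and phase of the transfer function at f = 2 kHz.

Step 1 — Angular frequency: ω = 2π·2000 = 1.257e+04 rad/s.
Step 2 — Transfer function: H(jω) = jωL/(R + jωL).
Step 3 — Numerator jωL = j·149.5; denominator R + jωL = 548 + j149.5.
Step 4 — H = 0.0693 + j0.254.
Step 5 — Magnitude: |H| = 0.2633 (-11.6 dB); phase: φ = 74.7°.

|H| = 0.2633 (-11.6 dB), φ = 74.7°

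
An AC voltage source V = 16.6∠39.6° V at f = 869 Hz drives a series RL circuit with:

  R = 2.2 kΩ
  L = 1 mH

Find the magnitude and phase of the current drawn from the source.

Step 1 — Angular frequency: ω = 2π·f = 2π·869 = 5460 rad/s.
Step 2 — Component impedances:
  R: Z = R = 2200 Ω
  L: Z = jωL = j·5460·0.001 = 0 + j5.46 Ω
Step 3 — Series combination: Z_total = R + L = 2200 + j5.46 Ω = 2200∠0.1° Ω.
Step 4 — Source phasor: V = 16.6∠39.6° V = 12.79 + j10.58 V.
Step 5 — Ohm's law: I = V / Z_total = (12.79 + j10.58) / (2200 + j5.46) = 0.005826 + j0.004795 A.
Step 6 — Convert to polar: |I| = 0.007545 A, ∠I = 39.5°.

I = 0.007545∠39.5° A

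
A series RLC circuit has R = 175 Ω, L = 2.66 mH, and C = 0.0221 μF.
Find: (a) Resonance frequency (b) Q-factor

Step 1 — Resonance condition Im(Z)=0 gives ω₀ = 1/√(LC).
Step 2 — ω₀ = 1/√(0.00266·2.21e-08) = 1.304e+05 rad/s.
Step 3 — f₀ = ω₀/(2π) = 2.076e+04 Hz.
Step 4 — Series Q: Q = ω₀L/R = 1.304e+05·0.00266/175 = 1.982.

(a) f₀ = 2.076e+04 Hz  (b) Q = 1.982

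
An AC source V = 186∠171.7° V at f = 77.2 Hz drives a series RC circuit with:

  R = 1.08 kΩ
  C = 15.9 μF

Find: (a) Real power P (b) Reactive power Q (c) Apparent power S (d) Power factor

Step 1 — Angular frequency: ω = 2π·f = 2π·77.2 = 485.1 rad/s.
Step 2 — Component impedances:
  R: Z = R = 1080 Ω
  C: Z = 1/(jωC) = -j/(ω·C) = 0 - j129.7 Ω
Step 3 — Series combination: Z_total = R + C = 1080 - j129.7 Ω = 1088∠-6.8° Ω.
Step 4 — Source phasor: V = 186∠171.7° V = -184.1 + j26.85 V.
Step 5 — Current: I = V / Z = -0.1709 + j0.004339 A = 0.171∠178.5° A.
Step 6 — Complex power: S = V·I* = 31.58 - j3.791 VA.
Step 7 — Real power: P = Re(S) = 31.58 W.
Step 8 — Reactive power: Q = Im(S) = -3.791 VAR.
Step 9 — Apparent power: |S| = 31.8 VA.
Step 10 — Power factor: PF = P/|S| = 0.9929 (leading).

(a) P = 31.58 W  (b) Q = -3.791 VAR  (c) S = 31.8 VA  (d) PF = 0.9929 (leading)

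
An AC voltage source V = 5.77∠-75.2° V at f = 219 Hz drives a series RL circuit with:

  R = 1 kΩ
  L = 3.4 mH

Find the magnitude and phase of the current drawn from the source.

Step 1 — Angular frequency: ω = 2π·f = 2π·219 = 1376 rad/s.
Step 2 — Component impedances:
  R: Z = R = 1000 Ω
  L: Z = jωL = j·1376·0.0034 = 0 + j4.678 Ω
Step 3 — Series combination: Z_total = R + L = 1000 + j4.678 Ω = 1000∠0.3° Ω.
Step 4 — Source phasor: V = 5.77∠-75.2° V = 1.474 - j5.579 V.
Step 5 — Ohm's law: I = V / Z_total = (1.474 - j5.579) / (1000 + j4.678) = 0.001448 - j0.005585 A.
Step 6 — Convert to polar: |I| = 0.00577 A, ∠I = -75.5°.

I = 0.00577∠-75.5° A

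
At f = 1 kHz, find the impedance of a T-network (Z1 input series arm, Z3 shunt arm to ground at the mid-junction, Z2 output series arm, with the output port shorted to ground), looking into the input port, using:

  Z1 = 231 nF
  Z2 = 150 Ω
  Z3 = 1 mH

Step 1 — Angular frequency: ω = 2π·f = 2π·1000 = 6283 rad/s.
Step 2 — Component impedances:
  Z1: Z = 1/(jωC) = -j/(ω·C) = 0 - j689 Ω
  Z2: Z = R = 150 Ω
  Z3: Z = jωL = j·6283·0.001 = 0 + j6.283 Ω
Step 3 — With the output port shorted to ground, the output series arm Z2 runs from the junction to ground; the shunt arm Z3 also runs from the junction to ground. They appear in parallel: Z3 || Z2 = 0.2627 + j6.272 Ω.
Step 4 — Series with input arm Z1: Z_in = Z1 + (Z3 || Z2) = 0.2627 - j682.7 Ω = 682.7∠-90.0° Ω.

Z = 0.2627 - j682.7 Ω = 682.7∠-90.0° Ω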